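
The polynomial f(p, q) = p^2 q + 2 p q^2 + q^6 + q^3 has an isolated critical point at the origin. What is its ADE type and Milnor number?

Type D7, Milnor number mu = 7.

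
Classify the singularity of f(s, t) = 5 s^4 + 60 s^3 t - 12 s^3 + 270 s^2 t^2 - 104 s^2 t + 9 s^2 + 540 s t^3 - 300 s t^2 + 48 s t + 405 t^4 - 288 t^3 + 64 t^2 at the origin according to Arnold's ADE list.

A_{3}

The Hessian of f at 0 is [[18, 48], [48, 128]] with rank 1, so corank 1. A Groebner basis of the Jacobian ideal J(f) in C{s,t} is {s^2 - 96*s - 256*t, s*t + 36*s + 96*t, -27*s/2 + t^2 - 36*t}; counting standard monomials gives mu = 3. Corank 1: A-series; mu = 3 gives A_3.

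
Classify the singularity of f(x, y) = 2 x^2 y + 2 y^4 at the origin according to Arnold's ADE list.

D_{5}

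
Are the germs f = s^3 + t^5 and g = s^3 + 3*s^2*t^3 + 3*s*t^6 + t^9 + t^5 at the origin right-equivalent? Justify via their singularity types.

Yes.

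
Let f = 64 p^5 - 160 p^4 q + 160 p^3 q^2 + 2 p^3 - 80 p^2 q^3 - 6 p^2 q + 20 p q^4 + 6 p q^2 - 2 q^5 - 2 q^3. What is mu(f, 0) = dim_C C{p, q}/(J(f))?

8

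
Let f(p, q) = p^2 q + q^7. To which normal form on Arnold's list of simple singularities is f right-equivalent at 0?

D8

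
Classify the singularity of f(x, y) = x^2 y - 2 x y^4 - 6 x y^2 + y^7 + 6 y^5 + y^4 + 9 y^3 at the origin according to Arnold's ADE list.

D_{5}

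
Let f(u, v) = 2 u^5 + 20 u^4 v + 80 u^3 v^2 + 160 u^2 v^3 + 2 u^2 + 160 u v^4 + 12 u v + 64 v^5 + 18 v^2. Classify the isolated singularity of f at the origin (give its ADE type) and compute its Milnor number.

The Hessian of f at 0 has rank 1. Corank 1: A-series; mu = 4 gives A_4.

Type A_{4}, Milnor number mu = 4.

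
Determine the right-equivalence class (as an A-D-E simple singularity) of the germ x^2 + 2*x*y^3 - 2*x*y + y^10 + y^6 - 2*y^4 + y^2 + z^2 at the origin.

A_9

The Hessian of f at 0 has rank 2. Corank 1: A-series; mu = 9 gives A_9.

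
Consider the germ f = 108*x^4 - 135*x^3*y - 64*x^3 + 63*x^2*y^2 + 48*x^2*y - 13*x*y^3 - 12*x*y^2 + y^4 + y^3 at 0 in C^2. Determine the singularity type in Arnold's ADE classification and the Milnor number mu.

The Hessian of f at 0 has rank 0. Corank 2; j^3 = -(4*x - y)^3 is a perfect cube, so E-series; the 4-jet and mu = 7 give E_7.

Type E7, Milnor number mu = 7.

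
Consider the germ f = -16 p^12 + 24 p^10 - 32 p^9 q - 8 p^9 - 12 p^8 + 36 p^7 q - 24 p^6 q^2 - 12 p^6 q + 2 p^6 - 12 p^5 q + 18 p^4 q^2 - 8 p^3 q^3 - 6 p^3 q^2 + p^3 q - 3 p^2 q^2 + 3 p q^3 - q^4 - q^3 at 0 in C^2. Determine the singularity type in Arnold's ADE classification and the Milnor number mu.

The Hessian of f at 0 has rank 0. Corank 2; j^3 = -q^3 is a perfect cube, so E-series; the 4-jet and mu = 7 give E_7.

Type E7, Milnor number mu = 7.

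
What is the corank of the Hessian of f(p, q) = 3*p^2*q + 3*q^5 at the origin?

2

Hessian at 0 has rank 0.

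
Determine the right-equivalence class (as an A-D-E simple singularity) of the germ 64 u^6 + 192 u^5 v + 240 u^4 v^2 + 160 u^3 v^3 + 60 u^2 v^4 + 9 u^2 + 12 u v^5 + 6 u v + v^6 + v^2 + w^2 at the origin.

The Hessian of f at 0 has rank 2. Corank 1: A-series; mu = 5 gives A_5.

A_5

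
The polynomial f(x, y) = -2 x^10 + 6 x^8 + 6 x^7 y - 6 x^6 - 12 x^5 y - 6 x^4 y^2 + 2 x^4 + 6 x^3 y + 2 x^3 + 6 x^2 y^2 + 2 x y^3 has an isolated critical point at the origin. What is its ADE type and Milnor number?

Type E_{7}, Milnor number mu = 7.

The Hessian of f at 0 has rank 0. Corank 2; j^3 = 2*x^3 is a perfect cube, so E-series; the 4-jet and mu = 7 give E_7.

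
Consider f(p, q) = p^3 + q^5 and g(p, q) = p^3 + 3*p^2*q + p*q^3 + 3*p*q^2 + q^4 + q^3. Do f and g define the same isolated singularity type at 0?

No.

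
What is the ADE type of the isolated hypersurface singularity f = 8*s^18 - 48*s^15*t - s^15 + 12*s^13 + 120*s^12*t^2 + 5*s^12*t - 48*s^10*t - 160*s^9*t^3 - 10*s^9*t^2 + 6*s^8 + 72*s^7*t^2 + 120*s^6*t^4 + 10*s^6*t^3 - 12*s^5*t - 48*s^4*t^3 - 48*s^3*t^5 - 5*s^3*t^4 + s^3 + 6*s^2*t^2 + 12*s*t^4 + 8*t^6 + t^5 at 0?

The Hessian of f at 0 is [[0, 0], [0, 0]] with rank 0, so corank 2. A Groebner basis of the Jacobian ideal J(f) in C{s,t} is {t^4, s^3, s^2/4 + s*t^2}; counting standard monomials gives mu = 8. Corank 2; j^3 = s^3 is a perfect cube, so E-series; the 5-jet and mu = 8 give E_8.

E_8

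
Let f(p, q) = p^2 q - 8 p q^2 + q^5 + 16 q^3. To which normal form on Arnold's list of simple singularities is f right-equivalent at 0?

The Hessian of f at 0 is [[0, 0], [0, 0]] with rank 0, so corank 2. A Groebner basis of the Jacobian ideal J(f) in C{p,q} is {p^2/5 + q^4 - 16*q^2/5, p^3 - 64*q^3, p*q - 4*q^2}; counting standard monomials gives mu = 6. Corank 2; j^3 = q*(p - 4*q)^2 has shape L^2 M (L != M), so D-series; mu = 6 gives D_6.

D6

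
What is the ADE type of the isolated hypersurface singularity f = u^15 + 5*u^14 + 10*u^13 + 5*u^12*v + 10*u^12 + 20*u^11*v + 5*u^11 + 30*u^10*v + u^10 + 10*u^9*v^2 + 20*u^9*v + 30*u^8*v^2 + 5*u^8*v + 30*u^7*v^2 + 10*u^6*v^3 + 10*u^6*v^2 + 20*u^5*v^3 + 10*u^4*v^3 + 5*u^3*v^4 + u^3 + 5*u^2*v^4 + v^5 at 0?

E_8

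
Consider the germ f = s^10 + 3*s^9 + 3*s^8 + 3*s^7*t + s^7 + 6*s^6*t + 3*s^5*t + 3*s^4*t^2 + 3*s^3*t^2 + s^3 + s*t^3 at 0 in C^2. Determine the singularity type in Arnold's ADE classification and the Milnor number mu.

Type E_7, Milnor number mu = 7.

The Hessian of f at 0 has rank 0. Corank 2; j^3 = s^3 is a perfect cube, so E-series; the 4-jet and mu = 7 give E_7.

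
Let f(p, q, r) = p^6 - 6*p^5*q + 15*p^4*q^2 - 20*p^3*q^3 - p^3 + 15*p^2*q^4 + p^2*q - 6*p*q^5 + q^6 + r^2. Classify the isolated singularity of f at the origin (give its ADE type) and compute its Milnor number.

Type D_{7}, Milnor number mu = 7.

The Hessian of f at 0 is [[0, 0, 0], [0, 0, 0], [0, 0, 2]] with rank 1, so corank 2. A Groebner basis of the Jacobian ideal J(f) in C{p,q,r} is {p*q/6 + q^5, p*q^2, p^2 - p*q, r}; counting standard monomials gives mu = 7. Corank 2; j^3 = -p^2*(p - q) has shape L^2 M (L != M), so D-series; mu = 7 gives D_7.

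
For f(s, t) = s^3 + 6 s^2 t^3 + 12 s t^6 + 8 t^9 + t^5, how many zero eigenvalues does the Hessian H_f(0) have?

2

Hessian at 0 has rank 0.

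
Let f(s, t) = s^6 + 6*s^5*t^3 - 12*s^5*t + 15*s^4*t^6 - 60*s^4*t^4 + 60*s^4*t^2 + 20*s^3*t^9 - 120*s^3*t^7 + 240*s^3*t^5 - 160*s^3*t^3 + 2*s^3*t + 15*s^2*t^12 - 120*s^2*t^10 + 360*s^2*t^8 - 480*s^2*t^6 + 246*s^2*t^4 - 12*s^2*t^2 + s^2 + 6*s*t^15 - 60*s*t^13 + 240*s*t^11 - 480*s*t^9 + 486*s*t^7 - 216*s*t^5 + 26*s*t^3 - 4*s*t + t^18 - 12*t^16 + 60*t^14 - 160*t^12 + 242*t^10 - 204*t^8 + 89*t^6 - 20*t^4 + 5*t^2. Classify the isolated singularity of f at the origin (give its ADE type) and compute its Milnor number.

The Hessian of f at 0 has rank 2. Corank 0: nondegenerate Morse point, so A_1.

Type A_1, Milnor number mu = 1.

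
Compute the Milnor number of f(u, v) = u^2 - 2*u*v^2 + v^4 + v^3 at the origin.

The Hessian of f at 0 has rank 1. Corank 1: A-series; mu = 2 gives A_2.

2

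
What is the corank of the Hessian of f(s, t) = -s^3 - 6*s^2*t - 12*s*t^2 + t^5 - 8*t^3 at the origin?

2

The Hessian at 0 is [[0, 0], [0, 0]] of rank 0; hence corank 2.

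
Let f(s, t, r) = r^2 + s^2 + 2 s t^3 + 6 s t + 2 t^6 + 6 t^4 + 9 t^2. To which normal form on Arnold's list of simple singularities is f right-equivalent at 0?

A_{5}

The Hessian of f at 0 is [[2, 6, 0], [6, 18, 0], [0, 0, 2]] with rank 2, so corank 1. A Groebner basis of the Jacobian ideal J(f) in C{s,t,r} is {s*t^2 - 3*s - 9*t, s + t^3 + 3*t, s^2 + 6*s*t + 9*t^2, r}; counting standard monomials gives mu = 5. Corank 1: A-series; mu = 5 gives A_5.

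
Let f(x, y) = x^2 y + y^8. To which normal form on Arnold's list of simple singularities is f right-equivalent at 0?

D9

The Hessian of f at 0 is [[0, 0], [0, 0]] with rank 0, so corank 2. A Groebner basis of the Jacobian ideal J(f) in C{x,y} is {x^2/8 + y^7, x^3, x*y}; counting standard monomials gives mu = 9. Corank 2; j^3 = x^2*y has shape L^2 M (L != M), so D-series; mu = 9 gives D_9.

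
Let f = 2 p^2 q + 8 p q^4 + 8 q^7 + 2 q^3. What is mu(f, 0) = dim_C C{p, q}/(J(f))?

4

The Hessian of f at 0 is [[0, 0], [0, 0]] with rank 0, so corank 2. A Groebner basis of the Jacobian ideal J(f) in C{p,q} is {q^3, p^2 + 3*q^2, p*q}; counting standard monomials gives mu = 4. Corank 2; j^3 = 2*q*(p^2 + q^2) splits into three distinct lines over C (the quadratic factor has nonzero discriminant), so D_4.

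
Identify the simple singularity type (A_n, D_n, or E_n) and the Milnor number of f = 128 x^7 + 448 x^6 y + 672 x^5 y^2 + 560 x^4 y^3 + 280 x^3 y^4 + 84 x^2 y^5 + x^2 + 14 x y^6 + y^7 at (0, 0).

The Hessian of f at 0 is [[2, 0], [0, 0]] with rank 1, so corank 1. A Groebner basis of the Jacobian ideal J(f) in C{x,y} is {y^6, x}; counting standard monomials gives mu = 6. Corank 1: A-series; mu = 6 gives A_6.

Type A6, Milnor number mu = 6.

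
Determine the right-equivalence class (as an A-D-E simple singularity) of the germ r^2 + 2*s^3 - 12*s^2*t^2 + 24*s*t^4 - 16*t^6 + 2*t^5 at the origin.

E_{8}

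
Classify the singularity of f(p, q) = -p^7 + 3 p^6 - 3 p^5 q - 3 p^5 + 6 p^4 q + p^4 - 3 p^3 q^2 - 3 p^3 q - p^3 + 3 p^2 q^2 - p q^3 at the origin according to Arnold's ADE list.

E7

The Hessian of f at 0 is [[0, 0], [0, 0]] with rank 0, so corank 2. A Groebner basis of the Jacobian ideal J(f) in C{p,q} is {3*p^2 + q^4 + q^3, p^3, p^2*q - p^2 - q^3/3, -2*p^2 + p*q^2 - 2*q^3/3}; counting standard monomials gives mu = 7. Corank 2; j^3 = -p^3 is a perfect cube, so E-series; the 4-jet and mu = 7 give E_7.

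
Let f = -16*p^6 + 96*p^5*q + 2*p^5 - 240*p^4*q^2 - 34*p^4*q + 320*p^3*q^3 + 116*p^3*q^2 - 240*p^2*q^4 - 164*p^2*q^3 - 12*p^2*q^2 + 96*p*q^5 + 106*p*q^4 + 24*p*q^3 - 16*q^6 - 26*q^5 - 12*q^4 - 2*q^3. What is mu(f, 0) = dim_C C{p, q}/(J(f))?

The Hessian of f at 0 is [[0, 0], [0, 0]] with rank 0, so corank 2. A Groebner basis of the Jacobian ideal J(f) in C{p,q} is {p^4 + p*q^2, p^2*q - 2*p*q^2 + q^2/4, q^3}; counting standard monomials gives mu = 8. Corank 2; j^3 = -2*q^3 is a perfect cube, so E-series; the 5-jet and mu = 8 give E_8.

8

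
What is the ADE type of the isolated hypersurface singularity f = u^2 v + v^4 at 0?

D_{5}

The Hessian of f at 0 has rank 0. Corank 2; j^3 = u^2*v has shape L^2 M (L != M), so D-series; mu = 5 gives D_5.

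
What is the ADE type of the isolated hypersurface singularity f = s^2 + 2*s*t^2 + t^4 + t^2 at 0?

A1

The Hessian of f at 0 has rank 2. Corank 0: nondegenerate Morse point, so A_1.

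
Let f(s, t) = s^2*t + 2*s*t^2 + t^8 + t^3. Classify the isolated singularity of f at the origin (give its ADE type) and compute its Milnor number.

Type D_9, Milnor number mu = 9.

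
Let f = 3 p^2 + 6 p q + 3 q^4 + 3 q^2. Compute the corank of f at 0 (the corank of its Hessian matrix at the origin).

Hessian at 0 has rank 1.

1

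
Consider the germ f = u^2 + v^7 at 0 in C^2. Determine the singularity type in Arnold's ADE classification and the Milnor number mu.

The Hessian of f at 0 has rank 1. Corank 1: A-series; mu = 6 gives A_6.

Type A6, Milnor number mu = 6.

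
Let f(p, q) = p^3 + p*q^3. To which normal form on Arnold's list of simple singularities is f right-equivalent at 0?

The Hessian of f at 0 has rank 0. Corank 2; j^3 = p^3 is a perfect cube, so E-series; the 4-jet and mu = 7 give E_7.

E7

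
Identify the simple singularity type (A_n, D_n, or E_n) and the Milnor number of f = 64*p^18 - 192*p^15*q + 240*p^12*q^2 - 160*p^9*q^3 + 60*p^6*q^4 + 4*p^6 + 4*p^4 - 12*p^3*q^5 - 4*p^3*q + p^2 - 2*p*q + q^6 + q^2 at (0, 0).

Type A_5, Milnor number mu = 5.

The Hessian of f at 0 is [[2, -2], [-2, 2]] with rank 1, so corank 1. A Groebner basis of the Jacobian ideal J(f) in C{p,q} is {p*q^2 + p/2 - q/2, p/2 + q^3 - q/2, p^2 - 2*p*q + q^2}; counting standard monomials gives mu = 5. Corank 1: A-series; mu = 5 gives A_5.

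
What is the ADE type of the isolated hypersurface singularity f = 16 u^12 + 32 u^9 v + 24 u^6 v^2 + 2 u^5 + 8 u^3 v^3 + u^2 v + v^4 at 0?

D5

The Hessian of f at 0 has rank 0. Corank 2; j^3 = u^2*v has shape L^2 M (L != M), so D-series; mu = 5 gives D_5.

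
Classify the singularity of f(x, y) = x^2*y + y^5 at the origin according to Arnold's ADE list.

D6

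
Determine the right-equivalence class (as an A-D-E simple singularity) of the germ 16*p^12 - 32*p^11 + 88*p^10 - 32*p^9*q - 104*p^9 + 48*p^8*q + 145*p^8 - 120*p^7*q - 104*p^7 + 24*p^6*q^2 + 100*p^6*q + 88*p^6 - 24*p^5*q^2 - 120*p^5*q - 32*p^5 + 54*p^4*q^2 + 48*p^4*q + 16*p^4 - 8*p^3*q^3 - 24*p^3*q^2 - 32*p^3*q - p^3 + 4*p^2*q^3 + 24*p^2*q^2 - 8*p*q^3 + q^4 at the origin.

E_6

The Hessian of f at 0 has rank 0. Corank 2; j^3 = -p^3 is a perfect cube, so E-series; the 4-jet and mu = 6 give E_6.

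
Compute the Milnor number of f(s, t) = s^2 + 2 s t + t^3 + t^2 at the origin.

2

The Hessian of f at 0 is [[2, 2], [2, 2]] with rank 1, so corank 1. A Groebner basis of the Jacobian ideal J(f) in C{s,t} is {t^2, s + t}; counting standard monomials gives mu = 2. Corank 1: A-series; mu = 2 gives A_2.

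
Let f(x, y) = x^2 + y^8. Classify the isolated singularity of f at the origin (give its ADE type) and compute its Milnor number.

The Hessian of f at 0 has rank 1. Corank 1: A-series; mu = 7 gives A_7.

Type A_7, Milnor number mu = 7.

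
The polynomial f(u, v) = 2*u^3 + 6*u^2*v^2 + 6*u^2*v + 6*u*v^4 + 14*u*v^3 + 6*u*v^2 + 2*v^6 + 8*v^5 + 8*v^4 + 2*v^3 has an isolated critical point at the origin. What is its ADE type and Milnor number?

Type E_7, Milnor number mu = 7.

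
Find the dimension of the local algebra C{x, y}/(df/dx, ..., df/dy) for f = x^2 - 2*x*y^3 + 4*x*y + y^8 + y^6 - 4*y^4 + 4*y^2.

The Hessian of f at 0 has rank 1. Corank 1: A-series; mu = 7 gives A_7.

7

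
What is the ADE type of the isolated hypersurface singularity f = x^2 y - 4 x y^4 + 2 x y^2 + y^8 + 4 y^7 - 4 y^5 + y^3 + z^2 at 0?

D9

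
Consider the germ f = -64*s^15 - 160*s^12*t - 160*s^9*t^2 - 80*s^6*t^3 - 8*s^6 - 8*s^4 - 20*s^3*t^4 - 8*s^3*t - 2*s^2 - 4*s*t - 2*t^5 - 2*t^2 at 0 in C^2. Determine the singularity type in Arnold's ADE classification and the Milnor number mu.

Type A_{4}, Milnor number mu = 4.

The Hessian of f at 0 has rank 1. Corank 1: A-series; mu = 4 gives A_4.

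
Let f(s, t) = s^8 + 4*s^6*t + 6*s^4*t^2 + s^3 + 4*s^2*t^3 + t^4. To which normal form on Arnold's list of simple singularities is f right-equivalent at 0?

The Hessian of f at 0 is [[0, 0], [0, 0]] with rank 0, so corank 2. A Groebner basis of the Jacobian ideal J(f) in C{s,t} is {t^3, s^2}; counting standard monomials gives mu = 6. Corank 2; j^3 = s^3 is a perfect cube, so E-series; the 4-jet and mu = 6 give E_6.

E_{6}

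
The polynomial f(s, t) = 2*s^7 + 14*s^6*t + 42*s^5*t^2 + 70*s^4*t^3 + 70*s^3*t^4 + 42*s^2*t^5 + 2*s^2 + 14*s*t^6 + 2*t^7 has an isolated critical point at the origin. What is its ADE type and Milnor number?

The Hessian of f at 0 has rank 1. Corank 1: A-series; mu = 6 gives A_6.

Type A6, Milnor number mu = 6.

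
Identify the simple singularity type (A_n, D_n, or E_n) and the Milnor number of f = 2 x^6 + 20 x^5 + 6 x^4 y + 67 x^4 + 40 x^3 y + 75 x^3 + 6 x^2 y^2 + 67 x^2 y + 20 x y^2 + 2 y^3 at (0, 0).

The Hessian of f at 0 is [[0, 0], [0, 0]] with rank 0, so corank 2. A Groebner basis of the Jacobian ideal J(f) in C{x,y} is {y^3, x^2 - 2*y^2/11, x*y + 5*y^2/11}; counting standard monomials gives mu = 4. Corank 2; j^3 = (3*x + y)*(25*x^2 + 14*x*y + 2*y^2) splits into three distinct lines over C (the quadratic factor has nonzero discriminant), so D_4.

Type D_4, Milnor number mu = 4.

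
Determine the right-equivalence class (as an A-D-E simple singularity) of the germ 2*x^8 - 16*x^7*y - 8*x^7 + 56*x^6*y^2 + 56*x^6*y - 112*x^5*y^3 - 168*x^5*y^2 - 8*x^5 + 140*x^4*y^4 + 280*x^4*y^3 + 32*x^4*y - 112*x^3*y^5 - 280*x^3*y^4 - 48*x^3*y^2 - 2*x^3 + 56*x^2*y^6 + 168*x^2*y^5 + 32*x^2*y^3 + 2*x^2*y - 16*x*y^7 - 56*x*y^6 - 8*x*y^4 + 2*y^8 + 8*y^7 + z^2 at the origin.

The Hessian of f at 0 has rank 1. Corank 2; j^3 = -2*x^2*(x - y) has shape L^2 M (L != M), so D-series; mu = 9 gives D_9.

D9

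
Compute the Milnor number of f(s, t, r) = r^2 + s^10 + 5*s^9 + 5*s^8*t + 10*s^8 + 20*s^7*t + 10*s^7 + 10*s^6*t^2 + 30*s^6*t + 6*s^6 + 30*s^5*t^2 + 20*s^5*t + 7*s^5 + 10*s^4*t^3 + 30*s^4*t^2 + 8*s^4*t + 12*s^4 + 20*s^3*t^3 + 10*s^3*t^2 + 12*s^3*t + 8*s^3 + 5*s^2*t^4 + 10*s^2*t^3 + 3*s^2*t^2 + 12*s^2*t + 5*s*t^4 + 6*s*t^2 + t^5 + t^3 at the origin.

8

The Hessian of f at 0 is [[0, 0, 0], [0, 0, 0], [0, 0, 2]] with rank 1, so corank 2. A Groebner basis of the Jacobian ideal J(f) in C{s,t,r} is {-32*s^2*t + 128*s^2 + 128*s*t + t^4 + 8*t^3 + 32*t^2, s^3 + 3*s^2*t/2 - 3*s^2 - 3*s*t - t^3/4 - 3*t^2/4, 4*s^2 + s*t^2 + 4*s*t + t^3/2 + t^2, r}; counting standard monomials gives mu = 8. Corank 2; j^3 = (2*s + t)^3 is a perfect cube, so E-series; the 5-jet and mu = 8 give E_8.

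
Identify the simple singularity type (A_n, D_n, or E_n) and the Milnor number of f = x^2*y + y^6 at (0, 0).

Type D7, Milnor number mu = 7.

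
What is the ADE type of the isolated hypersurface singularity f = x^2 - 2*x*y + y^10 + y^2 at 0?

A_9

The Hessian of f at 0 is [[2, -2], [-2, 2]] with rank 1, so corank 1. A Groebner basis of the Jacobian ideal J(f) in C{x,y} is {y^9, x - y}; counting standard monomials gives mu = 9. Corank 1: A-series; mu = 9 gives A_9.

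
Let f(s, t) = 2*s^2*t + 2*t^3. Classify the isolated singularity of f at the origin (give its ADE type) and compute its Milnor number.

The Hessian of f at 0 has rank 0. Corank 2; j^3 = 2*t*(s^2 + t^2) splits into three distinct lines over C (the quadratic factor has nonzero discriminant), so D_4.

Type D_{4}, Milnor number mu = 4.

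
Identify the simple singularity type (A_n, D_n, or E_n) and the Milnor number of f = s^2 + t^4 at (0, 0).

The Hessian of f at 0 is [[2, 0], [0, 0]] with rank 1, so corank 1. A Groebner basis of the Jacobian ideal J(f) in C{s,t} is {t^3, s}; counting standard monomials gives mu = 3. Corank 1: A-series; mu = 3 gives A_3.

Type A3, Milnor number mu = 3.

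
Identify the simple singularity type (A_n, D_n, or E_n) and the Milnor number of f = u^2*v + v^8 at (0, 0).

Type D9, Milnor number mu = 9.

The Hessian of f at 0 has rank 0. Corank 2; j^3 = u^2*v has shape L^2 M (L != M), so D-series; mu = 9 gives D_9.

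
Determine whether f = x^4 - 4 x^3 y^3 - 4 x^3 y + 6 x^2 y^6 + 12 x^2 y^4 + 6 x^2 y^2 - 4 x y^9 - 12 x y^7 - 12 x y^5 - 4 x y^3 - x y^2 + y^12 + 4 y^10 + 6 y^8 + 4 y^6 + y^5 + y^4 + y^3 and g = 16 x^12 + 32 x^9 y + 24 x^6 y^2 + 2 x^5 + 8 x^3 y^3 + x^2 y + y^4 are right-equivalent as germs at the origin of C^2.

Yes.

The Hessian of f at 0 has rank 0. Corank 2; j^3 = -y^2*(x - y) has shape L^2 M (L != M), so D-series; mu = 5 gives D_5. The Hessian of g at 0 has rank 0. Corank 2; j^3 = x^2*y has shape L^2 M (L != M), so D-series; mu = 5 gives D_5. Both have type D_5, hence right-equivalent.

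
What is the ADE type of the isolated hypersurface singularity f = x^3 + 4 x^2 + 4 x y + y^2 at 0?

A_2

The Hessian of f at 0 is [[8, 4], [4, 2]] with rank 1, so corank 1. A Groebner basis of the Jacobian ideal J(f) in C{x,y} is {y^2, x + y/2}; counting standard monomials gives mu = 2. Corank 1: A-series; mu = 2 gives A_2.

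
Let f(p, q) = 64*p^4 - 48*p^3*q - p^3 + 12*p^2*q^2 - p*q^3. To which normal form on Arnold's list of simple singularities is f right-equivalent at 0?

E7

The Hessian of f at 0 has rank 0. Corank 2; j^3 = -p^3 is a perfect cube, so E-series; the 4-jet and mu = 7 give E_7.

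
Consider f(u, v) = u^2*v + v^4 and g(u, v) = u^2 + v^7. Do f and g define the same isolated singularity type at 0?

No.

The Hessian of f at 0 has rank 0. Corank 2; j^3 = u^2*v has shape L^2 M (L != M), so D-series; mu = 5 gives D_5. The Hessian of g at 0 has rank 1. Corank 1: A-series; mu = 6 gives A_6. f is D_5 but g is A_6, hence not right-equivalent.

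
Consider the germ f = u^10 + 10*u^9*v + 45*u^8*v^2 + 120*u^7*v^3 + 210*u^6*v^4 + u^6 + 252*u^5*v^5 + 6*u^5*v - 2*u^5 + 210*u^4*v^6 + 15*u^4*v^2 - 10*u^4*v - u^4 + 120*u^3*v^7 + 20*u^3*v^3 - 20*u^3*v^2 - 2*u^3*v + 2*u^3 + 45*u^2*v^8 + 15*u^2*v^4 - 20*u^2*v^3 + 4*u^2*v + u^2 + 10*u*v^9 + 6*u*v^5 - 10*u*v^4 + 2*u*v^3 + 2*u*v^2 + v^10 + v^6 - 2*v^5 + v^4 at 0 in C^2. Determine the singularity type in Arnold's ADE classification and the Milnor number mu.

Type A9, Milnor number mu = 9.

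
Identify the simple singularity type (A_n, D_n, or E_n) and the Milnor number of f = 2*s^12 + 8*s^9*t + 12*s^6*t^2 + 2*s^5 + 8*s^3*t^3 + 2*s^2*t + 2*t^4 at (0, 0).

Type D_5, Milnor number mu = 5.

The Hessian of f at 0 has rank 0. Corank 2; j^3 = 2*s^2*t has shape L^2 M (L != M), so D-series; mu = 5 gives D_5.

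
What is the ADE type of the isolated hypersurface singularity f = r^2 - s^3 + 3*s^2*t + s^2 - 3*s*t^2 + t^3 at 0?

A_{2}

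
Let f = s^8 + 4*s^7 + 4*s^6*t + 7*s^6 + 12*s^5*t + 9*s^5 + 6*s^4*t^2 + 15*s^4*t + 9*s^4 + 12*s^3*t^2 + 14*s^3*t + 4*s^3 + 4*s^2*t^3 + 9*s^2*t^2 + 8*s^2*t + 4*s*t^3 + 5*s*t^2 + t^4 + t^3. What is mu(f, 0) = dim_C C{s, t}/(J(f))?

The Hessian of f at 0 has rank 0. Corank 2; j^3 = (s + t)*(2*s + t)^2 has shape L^2 M (L != M), so D-series; mu = 5 gives D_5.

5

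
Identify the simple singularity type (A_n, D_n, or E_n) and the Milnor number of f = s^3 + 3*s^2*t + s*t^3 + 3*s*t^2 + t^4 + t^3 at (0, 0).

Type E_{7}, Milnor number mu = 7.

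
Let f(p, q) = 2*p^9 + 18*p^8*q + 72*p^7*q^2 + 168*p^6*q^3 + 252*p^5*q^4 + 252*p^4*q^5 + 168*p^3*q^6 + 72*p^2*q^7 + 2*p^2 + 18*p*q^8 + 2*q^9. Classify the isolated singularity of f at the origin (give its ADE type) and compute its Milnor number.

Type A8, Milnor number mu = 8.

The Hessian of f at 0 is [[4, 0], [0, 0]] with rank 1, so corank 1. A Groebner basis of the Jacobian ideal J(f) in C{p,q} is {q^8, p}; counting standard monomials gives mu = 8. Corank 1: A-series; mu = 8 gives A_8.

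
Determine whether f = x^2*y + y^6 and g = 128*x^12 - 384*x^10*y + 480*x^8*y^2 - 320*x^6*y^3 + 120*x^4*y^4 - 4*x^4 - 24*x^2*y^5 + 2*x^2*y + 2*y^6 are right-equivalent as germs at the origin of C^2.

The Hessian of f at 0 is [[0, 0], [0, 0]] with rank 0, so corank 2. A Groebner basis of the Jacobian ideal J(f) in C{x,y} is {x^2/6 + y^5, x^3, x*y}; counting standard monomials gives mu = 7. Corank 2; j^3 = x^2*y has shape L^2 M (L != M), so D-series; mu = 7 gives D_7. The Hessian of g at 0 is [[0, 0], [0, 0]] with rank 0, so corank 2. A Groebner basis of the Jacobian ideal J(g) in C{x,y} is {x^2/6 + y^5, x^3, x*y}; counting standard monomials gives mu = 7. Corank 2; j^3 = 2*x^2*y has shape L^2 M (L != M), so D-series; mu = 7 gives D_7. Both have type D_7, hence right-equivalent.

Yes.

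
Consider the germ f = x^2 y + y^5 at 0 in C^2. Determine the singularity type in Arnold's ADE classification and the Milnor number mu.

Type D_6, Milnor number mu = 6.

The Hessian of f at 0 is [[0, 0], [0, 0]] with rank 0, so corank 2. A Groebner basis of the Jacobian ideal J(f) in C{x,y} is {x^2/5 + y^4, x^3, x*y}; counting standard monomials gives mu = 6. Corank 2; j^3 = x^2*y has shape L^2 M (L != M), so D-series; mu = 6 gives D_6.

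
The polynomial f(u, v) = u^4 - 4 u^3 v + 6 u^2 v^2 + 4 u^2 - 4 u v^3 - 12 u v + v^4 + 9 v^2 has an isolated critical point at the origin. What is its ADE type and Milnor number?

Type A_{3}, Milnor number mu = 3.

The Hessian of f at 0 has rank 1. Corank 1: A-series; mu = 3 gives A_3.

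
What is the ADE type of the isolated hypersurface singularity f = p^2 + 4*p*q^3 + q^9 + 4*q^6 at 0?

The Hessian of f at 0 has rank 1. Corank 1: A-series; mu = 8 gives A_8.

A8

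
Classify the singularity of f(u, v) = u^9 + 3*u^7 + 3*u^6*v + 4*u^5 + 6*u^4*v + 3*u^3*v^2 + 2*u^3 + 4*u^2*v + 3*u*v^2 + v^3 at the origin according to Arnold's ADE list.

D4

The Hessian of f at 0 has rank 0. Corank 2; j^3 = (u + v)*(2*u^2 + 2*u*v + v^2) splits into three distinct lines over C (the quadratic factor has nonzero discriminant), so D_4.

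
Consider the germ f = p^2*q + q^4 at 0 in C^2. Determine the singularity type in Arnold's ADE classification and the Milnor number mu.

Type D5, Milnor number mu = 5.

The Hessian of f at 0 has rank 0. Corank 2; j^3 = p^2*q has shape L^2 M (L != M), so D-series; mu = 5 gives D_5.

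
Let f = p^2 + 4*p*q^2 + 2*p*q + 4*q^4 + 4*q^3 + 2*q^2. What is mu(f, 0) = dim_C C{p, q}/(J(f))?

1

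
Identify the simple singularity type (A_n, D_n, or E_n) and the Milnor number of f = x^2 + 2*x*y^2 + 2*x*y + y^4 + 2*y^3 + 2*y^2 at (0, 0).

The Hessian of f at 0 is [[2, 2], [2, 4]] with rank 2, so corank 0. A Groebner basis of the Jacobian ideal J(f) in C{x,y} is {x, y}; counting standard monomials gives mu = 1. Corank 0: nondegenerate Morse point, so A_1.

Type A_1, Milnor number mu = 1.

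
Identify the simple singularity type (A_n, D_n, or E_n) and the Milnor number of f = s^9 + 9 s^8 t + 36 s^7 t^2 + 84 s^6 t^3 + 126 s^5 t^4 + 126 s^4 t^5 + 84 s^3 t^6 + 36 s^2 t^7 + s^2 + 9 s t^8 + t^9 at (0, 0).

The Hessian of f at 0 is [[2, 0], [0, 0]] with rank 1, so corank 1. A Groebner basis of the Jacobian ideal J(f) in C{s,t} is {t^8, s}; counting standard monomials gives mu = 8. Corank 1: A-series; mu = 8 gives A_8.

Type A_{8}, Milnor number mu = 8.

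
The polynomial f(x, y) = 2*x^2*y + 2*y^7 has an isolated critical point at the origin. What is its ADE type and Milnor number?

The Hessian of f at 0 has rank 0. Corank 2; j^3 = 2*x^2*y has shape L^2 M (L != M), so D-series; mu = 8 gives D_8.

Type D_8, Milnor number mu = 8.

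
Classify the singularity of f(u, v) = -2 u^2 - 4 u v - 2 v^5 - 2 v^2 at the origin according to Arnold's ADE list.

A_4

The Hessian of f at 0 has rank 1. Corank 1: A-series; mu = 4 gives A_4.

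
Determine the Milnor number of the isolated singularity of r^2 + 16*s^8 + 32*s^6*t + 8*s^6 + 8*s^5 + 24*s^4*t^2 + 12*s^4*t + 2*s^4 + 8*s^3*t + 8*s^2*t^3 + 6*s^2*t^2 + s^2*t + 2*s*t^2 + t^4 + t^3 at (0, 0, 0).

5

The Hessian of f at 0 has rank 1. Corank 2; j^3 = t*(s + t)^2 has shape L^2 M (L != M), so D-series; mu = 5 gives D_5.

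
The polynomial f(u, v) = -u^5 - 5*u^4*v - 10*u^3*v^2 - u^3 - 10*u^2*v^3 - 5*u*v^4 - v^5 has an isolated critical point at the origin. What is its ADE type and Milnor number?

The Hessian of f at 0 has rank 0. Corank 2; j^3 = -u^3 is a perfect cube, so E-series; the 5-jet and mu = 8 give E_8.

Type E8, Milnor number mu = 8.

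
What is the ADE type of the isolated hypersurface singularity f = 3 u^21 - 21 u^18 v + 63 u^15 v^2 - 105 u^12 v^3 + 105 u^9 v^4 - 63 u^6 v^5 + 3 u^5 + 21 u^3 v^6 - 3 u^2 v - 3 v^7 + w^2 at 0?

D8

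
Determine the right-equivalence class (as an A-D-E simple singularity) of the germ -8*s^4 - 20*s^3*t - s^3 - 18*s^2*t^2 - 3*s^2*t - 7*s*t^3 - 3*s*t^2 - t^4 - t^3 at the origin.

E_7

The Hessian of f at 0 is [[0, 0], [0, 0]] with rank 0, so corank 2. A Groebner basis of the Jacobian ideal J(f) in C{s,t} is {3*s^2/4 + 3*s*t/2 + t^4 - t^3/4 + 3*t^2/4, s^3 + 9*s^2/4 + 9*s*t/2 + t^3/4 + 9*t^2/4, s^2*t - 7*s^2/4 - 7*s*t/2 - 5*t^3/12 - 7*t^2/4, s^2 + s*t^2 + 2*s*t + 2*t^3/3 + t^2}; counting standard monomials gives mu = 7. Corank 2; j^3 = -(s + t)^3 is a perfect cube, so E-series; the 4-jet and mu = 7 give E_7.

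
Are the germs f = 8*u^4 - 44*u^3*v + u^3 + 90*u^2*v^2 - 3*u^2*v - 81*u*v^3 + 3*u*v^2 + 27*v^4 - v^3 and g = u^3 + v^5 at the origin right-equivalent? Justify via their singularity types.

The Hessian of f at 0 has rank 0. Corank 2; j^3 = (u - v)^3 is a perfect cube, so E-series; the 4-jet and mu = 7 give E_7. The Hessian of g at 0 has rank 0. Corank 2; j^3 = u^3 is a perfect cube, so E-series; the 5-jet and mu = 8 give E_8. f is E_7 but g is E_8, hence not right-equivalent.

No.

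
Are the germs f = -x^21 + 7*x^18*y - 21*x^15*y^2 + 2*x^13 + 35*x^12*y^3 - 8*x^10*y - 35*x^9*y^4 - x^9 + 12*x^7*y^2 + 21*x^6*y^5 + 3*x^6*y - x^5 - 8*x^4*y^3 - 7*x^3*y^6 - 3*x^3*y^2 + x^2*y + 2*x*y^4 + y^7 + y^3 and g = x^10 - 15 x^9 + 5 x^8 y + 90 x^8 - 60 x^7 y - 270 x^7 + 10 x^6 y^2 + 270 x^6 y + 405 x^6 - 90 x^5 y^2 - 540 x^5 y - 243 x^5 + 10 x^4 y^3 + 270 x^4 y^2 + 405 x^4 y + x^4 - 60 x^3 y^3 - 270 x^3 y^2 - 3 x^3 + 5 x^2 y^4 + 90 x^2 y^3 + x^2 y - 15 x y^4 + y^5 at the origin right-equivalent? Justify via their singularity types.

No.

The Hessian of f at 0 has rank 0. Corank 2; j^3 = y*(x^2 + y^2) splits into three distinct lines over C (the quadratic factor has nonzero discriminant), so D_4. The Hessian of g at 0 has rank 0. Corank 2; j^3 = -x^2*(3*x - y) has shape L^2 M (L != M), so D-series; mu = 6 gives D_6. f is D_4 but g is D_6, hence not right-equivalent.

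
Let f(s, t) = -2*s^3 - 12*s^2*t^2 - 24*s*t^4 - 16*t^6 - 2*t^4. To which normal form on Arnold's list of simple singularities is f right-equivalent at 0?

E_6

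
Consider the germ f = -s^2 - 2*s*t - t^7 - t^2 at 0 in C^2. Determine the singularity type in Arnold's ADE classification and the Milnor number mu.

Type A6, Milnor number mu = 6.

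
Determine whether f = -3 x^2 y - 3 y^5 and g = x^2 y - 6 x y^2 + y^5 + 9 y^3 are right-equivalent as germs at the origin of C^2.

Yes.

The Hessian of f at 0 is [[0, 0], [0, 0]] with rank 0, so corank 2. A Groebner basis of the Jacobian ideal J(f) in C{x,y} is {x^2/5 + y^4, x^3, x*y}; counting standard monomials gives mu = 6. Corank 2; j^3 = -3*x^2*y has shape L^2 M (L != M), so D-series; mu = 6 gives D_6. The Hessian of g at 0 is [[0, 0], [0, 0]] with rank 0, so corank 2. A Groebner basis of the Jacobian ideal J(g) in C{x,y} is {x^2/5 + y^4 - 9*y^2/5, x^3 - 27*y^3, x*y - 3*y^2}; counting standard monomials gives mu = 6. Corank 2; j^3 = y*(x - 3*y)^2 has shape L^2 M (L != M), so D-series; mu = 6 gives D_6. Both have type D_6, hence right-equivalent.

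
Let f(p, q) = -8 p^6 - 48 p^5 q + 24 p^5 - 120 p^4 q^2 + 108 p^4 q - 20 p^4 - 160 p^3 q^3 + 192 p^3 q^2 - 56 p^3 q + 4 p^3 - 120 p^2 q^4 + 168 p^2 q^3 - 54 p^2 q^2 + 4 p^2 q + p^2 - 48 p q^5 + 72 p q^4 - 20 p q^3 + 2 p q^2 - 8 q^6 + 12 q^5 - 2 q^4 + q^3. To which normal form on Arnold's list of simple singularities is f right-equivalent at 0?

A_2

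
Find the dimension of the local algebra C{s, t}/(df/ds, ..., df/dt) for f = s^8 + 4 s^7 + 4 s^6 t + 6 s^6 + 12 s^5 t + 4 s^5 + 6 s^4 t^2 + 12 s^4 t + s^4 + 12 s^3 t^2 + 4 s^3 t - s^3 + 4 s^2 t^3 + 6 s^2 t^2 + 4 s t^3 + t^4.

The Hessian of f at 0 has rank 0. Corank 2; j^3 = -s^3 is a perfect cube, so E-series; the 4-jet and mu = 6 give E_6.

6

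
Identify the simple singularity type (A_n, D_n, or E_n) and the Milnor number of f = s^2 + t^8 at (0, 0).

Type A7, Milnor number mu = 7.

The Hessian of f at 0 is [[2, 0], [0, 0]] with rank 1, so corank 1. A Groebner basis of the Jacobian ideal J(f) in C{s,t} is {t^7, s}; counting standard monomials gives mu = 7. Corank 1: A-series; mu = 7 gives A_7.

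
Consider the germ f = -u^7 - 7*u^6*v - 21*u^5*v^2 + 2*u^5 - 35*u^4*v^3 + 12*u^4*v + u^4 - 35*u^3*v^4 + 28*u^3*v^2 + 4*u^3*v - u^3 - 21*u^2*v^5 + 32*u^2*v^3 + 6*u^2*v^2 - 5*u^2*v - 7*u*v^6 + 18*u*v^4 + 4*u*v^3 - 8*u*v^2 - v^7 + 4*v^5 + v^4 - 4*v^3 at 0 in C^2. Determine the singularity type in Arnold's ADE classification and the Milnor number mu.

Type D5, Milnor number mu = 5.

The Hessian of f at 0 has rank 0. Corank 2; j^3 = -(u + v)*(u + 2*v)^2 has shape L^2 M (L != M), so D-series; mu = 5 gives D_5.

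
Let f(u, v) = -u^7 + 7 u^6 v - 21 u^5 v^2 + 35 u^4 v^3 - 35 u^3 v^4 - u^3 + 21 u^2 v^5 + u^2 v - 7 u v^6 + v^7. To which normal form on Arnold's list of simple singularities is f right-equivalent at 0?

The Hessian of f at 0 has rank 0. Corank 2; j^3 = -u^2*(u - v) has shape L^2 M (L != M), so D-series; mu = 8 gives D_8.

D8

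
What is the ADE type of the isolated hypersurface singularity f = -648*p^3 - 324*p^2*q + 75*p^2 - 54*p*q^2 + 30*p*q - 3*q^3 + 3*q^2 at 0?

A_{2}

The Hessian of f at 0 has rank 1. Corank 1: A-series; mu = 2 gives A_2.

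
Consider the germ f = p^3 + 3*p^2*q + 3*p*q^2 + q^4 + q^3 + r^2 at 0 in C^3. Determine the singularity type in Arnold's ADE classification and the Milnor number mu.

The Hessian of f at 0 is [[0, 0, 0], [0, 0, 0], [0, 0, 2]] with rank 1, so corank 2. A Groebner basis of the Jacobian ideal J(f) in C{p,q,r} is {q^3, p^2 + 2*p*q + q^2, r}; counting standard monomials gives mu = 6. Corank 2; j^3 = (p + q)^3 is a perfect cube, so E-series; the 4-jet and mu = 6 give E_6.

Type E_6, Milnor number mu = 6.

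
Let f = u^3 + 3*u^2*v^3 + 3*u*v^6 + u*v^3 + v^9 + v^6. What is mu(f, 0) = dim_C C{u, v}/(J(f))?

7

The Hessian of f at 0 has rank 0. Corank 2; j^3 = u^3 is a perfect cube, so E-series; the 4-jet and mu = 7 give E_7.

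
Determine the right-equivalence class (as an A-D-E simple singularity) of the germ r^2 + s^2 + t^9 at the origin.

The Hessian of f at 0 is [[2, 0, 0], [0, 0, 0], [0, 0, 2]] with rank 2, so corank 1. A Groebner basis of the Jacobian ideal J(f) in C{s,t,r} is {t^8, s, r}; counting standard monomials gives mu = 8. Corank 1: A-series; mu = 8 gives A_8.

A8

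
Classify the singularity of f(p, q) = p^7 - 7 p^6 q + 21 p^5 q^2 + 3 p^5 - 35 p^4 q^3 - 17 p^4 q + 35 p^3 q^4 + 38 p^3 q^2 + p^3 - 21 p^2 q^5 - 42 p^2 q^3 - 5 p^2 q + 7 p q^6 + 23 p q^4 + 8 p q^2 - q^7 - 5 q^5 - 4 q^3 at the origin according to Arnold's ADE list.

D_6

The Hessian of f at 0 has rank 0. Corank 2; j^3 = (p - 2*q)^2*(p - q) has shape L^2 M (L != M), so D-series; mu = 6 gives D_6.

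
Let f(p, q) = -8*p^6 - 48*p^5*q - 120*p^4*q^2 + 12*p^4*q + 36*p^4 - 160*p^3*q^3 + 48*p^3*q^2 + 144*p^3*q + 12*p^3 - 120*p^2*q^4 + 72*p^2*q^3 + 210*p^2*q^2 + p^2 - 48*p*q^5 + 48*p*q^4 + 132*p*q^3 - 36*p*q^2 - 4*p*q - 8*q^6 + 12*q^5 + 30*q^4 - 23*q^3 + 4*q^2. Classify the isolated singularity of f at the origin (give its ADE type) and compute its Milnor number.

The Hessian of f at 0 is [[2, -4], [-4, 8]] with rank 1, so corank 1. A Groebner basis of the Jacobian ideal J(f) in C{p,q} is {q^2, p - 2*q}; counting standard monomials gives mu = 2. Corank 1: A-series; mu = 2 gives A_2.

Type A_{2}, Milnor number mu = 2.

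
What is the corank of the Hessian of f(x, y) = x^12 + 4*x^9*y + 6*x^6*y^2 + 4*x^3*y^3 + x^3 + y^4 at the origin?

Hessian at 0 has rank 0.

2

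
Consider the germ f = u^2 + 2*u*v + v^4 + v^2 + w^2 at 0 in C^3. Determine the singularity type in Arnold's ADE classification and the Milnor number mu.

Type A_3, Milnor number mu = 3.

The Hessian of f at 0 has rank 2. Corank 1: A-series; mu = 3 gives A_3.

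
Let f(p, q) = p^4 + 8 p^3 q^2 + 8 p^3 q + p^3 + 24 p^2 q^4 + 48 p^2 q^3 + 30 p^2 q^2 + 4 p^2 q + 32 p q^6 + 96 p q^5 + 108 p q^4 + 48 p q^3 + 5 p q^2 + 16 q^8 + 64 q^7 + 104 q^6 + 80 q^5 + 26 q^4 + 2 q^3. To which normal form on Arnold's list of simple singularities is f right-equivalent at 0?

The Hessian of f at 0 is [[0, 0], [0, 0]] with rank 0, so corank 2. A Groebner basis of the Jacobian ideal J(f) in C{p,q} is {p*q^2 + p*q/2 + q^2/2, -p*q/2 + q^3 - q^2/2, p^2 + 4*p*q + 3*q^2}; counting standard monomials gives mu = 5. Corank 2; j^3 = (p + q)^2*(p + 2*q) has shape L^2 M (L != M), so D-series; mu = 5 gives D_5.

D_5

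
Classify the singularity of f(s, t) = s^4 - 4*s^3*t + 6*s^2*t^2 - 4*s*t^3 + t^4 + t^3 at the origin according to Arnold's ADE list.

The Hessian of f at 0 is [[0, 0], [0, 0]] with rank 0, so corank 2. A Groebner basis of the Jacobian ideal J(f) in C{s,t} is {s^3 - 3*s^2*t, t^2}; counting standard monomials gives mu = 6. Corank 2; j^3 = t^3 is a perfect cube, so E-series; the 4-jet and mu = 6 give E_6.

E_{6}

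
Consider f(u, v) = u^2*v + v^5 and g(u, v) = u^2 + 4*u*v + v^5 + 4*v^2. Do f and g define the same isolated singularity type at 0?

The Hessian of f at 0 has rank 0. Corank 2; j^3 = u^2*v has shape L^2 M (L != M), so D-series; mu = 6 gives D_6. The Hessian of g at 0 has rank 1. Corank 1: A-series; mu = 4 gives A_4. f is D_6 but g is A_4, hence not right-equivalent.

No.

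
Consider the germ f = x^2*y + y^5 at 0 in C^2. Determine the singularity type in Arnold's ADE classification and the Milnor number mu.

Type D6, Milnor number mu = 6.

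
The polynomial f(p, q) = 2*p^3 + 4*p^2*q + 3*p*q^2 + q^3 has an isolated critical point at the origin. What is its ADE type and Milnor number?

The Hessian of f at 0 has rank 0. Corank 2; j^3 = (p + q)*(2*p^2 + 2*p*q + q^2) splits into three distinct lines over C (the quadratic factor has nonzero discriminant), so D_4.

Type D_4, Milnor number mu = 4.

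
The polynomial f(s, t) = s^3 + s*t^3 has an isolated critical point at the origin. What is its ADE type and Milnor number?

Type E_{7}, Milnor number mu = 7.

The Hessian of f at 0 is [[0, 0], [0, 0]] with rank 0, so corank 2. A Groebner basis of the Jacobian ideal J(f) in C{s,t} is {s^3, s*t^2, 3*s^2 + t^3}; counting standard monomials gives mu = 7. Corank 2; j^3 = s^3 is a perfect cube, so E-series; the 4-jet and mu = 7 give E_7.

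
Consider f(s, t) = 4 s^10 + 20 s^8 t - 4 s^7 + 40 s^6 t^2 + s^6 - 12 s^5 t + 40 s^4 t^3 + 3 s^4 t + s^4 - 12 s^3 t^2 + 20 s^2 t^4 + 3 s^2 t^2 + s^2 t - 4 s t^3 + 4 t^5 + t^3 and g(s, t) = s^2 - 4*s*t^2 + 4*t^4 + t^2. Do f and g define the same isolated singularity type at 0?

No.

The Hessian of f at 0 has rank 0. Corank 2; j^3 = t*(s^2 + t^2) splits into three distinct lines over C (the quadratic factor has nonzero discriminant), so D_4. The Hessian of g at 0 has rank 2. Corank 0: nondegenerate Morse point, so A_1. f is D_4 but g is A_1, hence not right-equivalent.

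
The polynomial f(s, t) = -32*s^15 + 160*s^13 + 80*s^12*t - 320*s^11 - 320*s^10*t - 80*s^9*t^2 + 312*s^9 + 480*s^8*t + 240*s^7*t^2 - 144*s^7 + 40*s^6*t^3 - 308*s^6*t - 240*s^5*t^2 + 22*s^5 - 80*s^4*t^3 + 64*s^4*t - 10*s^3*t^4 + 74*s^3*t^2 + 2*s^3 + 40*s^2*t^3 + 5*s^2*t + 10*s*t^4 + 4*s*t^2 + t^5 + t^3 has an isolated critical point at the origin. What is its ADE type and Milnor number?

Type D6, Milnor number mu = 6.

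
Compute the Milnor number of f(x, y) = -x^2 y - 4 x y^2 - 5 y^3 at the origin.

The Hessian of f at 0 has rank 0. Corank 2; j^3 = -y*(x^2 + 4*x*y + 5*y^2) splits into three distinct lines over C (the quadratic factor has nonzero discriminant), so D_4.

4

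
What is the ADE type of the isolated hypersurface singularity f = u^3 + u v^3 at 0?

The Hessian of f at 0 has rank 0. Corank 2; j^3 = u^3 is a perfect cube, so E-series; the 4-jet and mu = 7 give E_7.

E_{7}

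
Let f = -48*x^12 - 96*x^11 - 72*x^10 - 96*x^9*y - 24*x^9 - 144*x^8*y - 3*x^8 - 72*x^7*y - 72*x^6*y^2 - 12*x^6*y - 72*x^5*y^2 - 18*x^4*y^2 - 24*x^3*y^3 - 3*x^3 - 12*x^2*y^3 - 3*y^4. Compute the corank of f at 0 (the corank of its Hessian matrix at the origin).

2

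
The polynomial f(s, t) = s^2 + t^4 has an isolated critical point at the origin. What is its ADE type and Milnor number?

Type A_{3}, Milnor number mu = 3.

The Hessian of f at 0 has rank 1. Corank 1: A-series; mu = 3 gives A_3.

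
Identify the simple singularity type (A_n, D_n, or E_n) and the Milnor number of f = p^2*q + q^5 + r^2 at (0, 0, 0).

The Hessian of f at 0 has rank 1. Corank 2; j^3 = p^2*q has shape L^2 M (L != M), so D-series; mu = 6 gives D_6.

Type D_6, Milnor number mu = 6.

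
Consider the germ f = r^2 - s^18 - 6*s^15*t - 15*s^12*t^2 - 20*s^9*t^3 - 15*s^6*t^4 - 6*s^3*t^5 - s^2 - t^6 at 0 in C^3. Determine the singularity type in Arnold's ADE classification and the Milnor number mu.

Type A5, Milnor number mu = 5.

The Hessian of f at 0 has rank 2. Corank 1: A-series; mu = 5 gives A_5.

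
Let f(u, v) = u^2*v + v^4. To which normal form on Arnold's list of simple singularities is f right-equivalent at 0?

The Hessian of f at 0 has rank 0. Corank 2; j^3 = u^2*v has shape L^2 M (L != M), so D-series; mu = 5 gives D_5.

D_{5}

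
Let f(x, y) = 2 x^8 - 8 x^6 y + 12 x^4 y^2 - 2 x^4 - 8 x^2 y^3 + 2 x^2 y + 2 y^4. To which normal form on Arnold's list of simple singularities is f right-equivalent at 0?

The Hessian of f at 0 is [[0, 0], [0, 0]] with rank 0, so corank 2. A Groebner basis of the Jacobian ideal J(f) in C{x,y} is {x^3, x^2/4 + y^3, x*y}; counting standard monomials gives mu = 5. Corank 2; j^3 = 2*x^2*y has shape L^2 M (L != M), so D-series; mu = 5 gives D_5.

D_5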